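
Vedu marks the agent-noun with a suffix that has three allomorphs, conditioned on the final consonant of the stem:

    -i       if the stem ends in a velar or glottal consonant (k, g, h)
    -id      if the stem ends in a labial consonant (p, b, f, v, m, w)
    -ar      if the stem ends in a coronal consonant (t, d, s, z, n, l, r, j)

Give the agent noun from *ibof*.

ibofid

The final consonant of *ibof* is /f/, which is labial, so the suffix is -id, giving *ibofid*.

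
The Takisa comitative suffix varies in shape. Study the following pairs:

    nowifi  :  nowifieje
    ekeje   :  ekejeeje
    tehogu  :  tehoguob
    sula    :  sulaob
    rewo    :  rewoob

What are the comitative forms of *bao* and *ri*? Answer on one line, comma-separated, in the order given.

baoob, rieje

Looking at the last vowel of each stem: -eje when the last vowel of the stem is a front vowel (*nowifi*, *ekeje*); -ob when the last vowel of the stem is a back vowel (*tehogu*, *sula*, *rewo*).
*bao* — last vowel /o/ (a back vowel) → -ob → *baoob*.
*ri*: last vowel = /i/, a front vowel → -eje → *rieje*.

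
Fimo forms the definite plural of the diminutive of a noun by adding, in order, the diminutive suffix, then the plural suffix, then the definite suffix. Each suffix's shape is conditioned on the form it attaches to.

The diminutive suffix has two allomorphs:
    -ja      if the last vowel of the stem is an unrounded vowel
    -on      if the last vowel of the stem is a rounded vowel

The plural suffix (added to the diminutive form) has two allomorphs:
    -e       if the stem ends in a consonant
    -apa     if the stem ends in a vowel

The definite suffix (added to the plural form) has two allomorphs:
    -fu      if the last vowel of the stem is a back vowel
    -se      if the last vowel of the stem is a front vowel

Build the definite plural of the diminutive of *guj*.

The last vowel of *guj* is /u/, which is a rounded vowel, so the diminutive suffix is -on, giving *gujon*.
The diminutive form *gujon* — final sound /n/ (a consonant) → -e → *gujone*.
Since the last vowel of the plural form *gujone* is /e/ (a front vowel), it takes -se, giving *gujonese*.

gujonese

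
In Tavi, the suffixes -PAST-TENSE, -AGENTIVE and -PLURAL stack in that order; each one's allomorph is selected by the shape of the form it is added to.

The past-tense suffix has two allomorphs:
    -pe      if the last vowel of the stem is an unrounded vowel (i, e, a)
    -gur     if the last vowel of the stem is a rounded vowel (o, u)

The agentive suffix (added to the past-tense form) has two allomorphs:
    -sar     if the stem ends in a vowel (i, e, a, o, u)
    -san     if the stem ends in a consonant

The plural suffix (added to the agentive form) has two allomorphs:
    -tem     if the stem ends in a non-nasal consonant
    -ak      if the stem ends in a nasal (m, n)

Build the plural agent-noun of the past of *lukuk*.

lukukgursanak

Since the last vowel of *lukuk* is /u/ (a rounded vowel), it takes -gur, giving *lukukgur*.
The past-tense form *lukukgur* — final sound /r/ (a consonant) → -san → *lukukgursan*.
The agentive form *lukukgursan* — final consonant /n/ (a nasal) → -ak → *lukukgursanak*.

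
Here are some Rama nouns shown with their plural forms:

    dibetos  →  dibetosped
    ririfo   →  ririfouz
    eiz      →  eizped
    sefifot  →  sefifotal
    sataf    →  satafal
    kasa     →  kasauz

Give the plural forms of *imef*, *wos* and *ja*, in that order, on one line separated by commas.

imefal, wosped, jauz

The alternation tracks the final sound of the stem — -ped when the stem ends in a sibilant (*dibetos*, *eiz*); -al when the stem ends in a non-sibilant consonant (*sefifot*, *sataf*); -uz when the stem ends in a vowel (*ririfo*, *kasa*).
*imef* — final sound /f/ (a non-sibilant consonant) → -al → *imefal*.
Since the final sound of *wos* is /s/ (a sibilant), it takes -ped, giving *wosped*.
Since the final sound of *ja* is /a/ (a vowel), it takes -uz, giving *jauz*.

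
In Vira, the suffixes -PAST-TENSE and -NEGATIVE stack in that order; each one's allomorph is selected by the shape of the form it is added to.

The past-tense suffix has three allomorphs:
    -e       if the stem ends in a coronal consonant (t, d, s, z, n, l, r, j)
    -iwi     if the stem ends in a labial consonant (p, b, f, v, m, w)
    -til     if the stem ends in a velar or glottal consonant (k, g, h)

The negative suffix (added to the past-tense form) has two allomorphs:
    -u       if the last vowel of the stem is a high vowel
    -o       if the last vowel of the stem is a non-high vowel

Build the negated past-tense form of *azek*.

*azek* — final consonant /k/ (velar/glottal) → -til → *azektil*.
The past-tense form *azektil* — last vowel /i/ (a high vowel) → -u → *azektilu*.

azektilu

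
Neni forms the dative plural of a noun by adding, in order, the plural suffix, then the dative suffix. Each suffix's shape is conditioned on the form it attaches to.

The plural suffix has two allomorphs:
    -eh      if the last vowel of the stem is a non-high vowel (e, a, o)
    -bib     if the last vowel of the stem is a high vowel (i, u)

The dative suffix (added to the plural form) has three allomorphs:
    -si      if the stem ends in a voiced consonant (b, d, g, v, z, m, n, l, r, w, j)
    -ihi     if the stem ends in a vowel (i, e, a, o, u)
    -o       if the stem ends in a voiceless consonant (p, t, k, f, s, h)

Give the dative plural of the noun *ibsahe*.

ibsaheeho

Since the last vowel of *ibsahe* is /e/ (a non-high vowel), it takes -eh, giving *ibsaheeh*.
The plural form *ibsaheeh*: final sound = /h/, a voiceless consonant → -o → *ibsaheeho*.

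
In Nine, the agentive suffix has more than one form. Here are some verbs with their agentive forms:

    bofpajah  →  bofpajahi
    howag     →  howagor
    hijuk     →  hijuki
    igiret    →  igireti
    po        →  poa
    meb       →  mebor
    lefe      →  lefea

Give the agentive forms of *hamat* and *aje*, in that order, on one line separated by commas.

The pattern is voicing of the final sound: -i when the stem ends in a voiceless consonant (*bofpajah*, *hijuk*, *igiret*); -or when the stem ends in a voiced consonant (*howag*, *meb*); -a when the stem ends in a vowel (*po*, *lefe*).
*hamat* — final sound /t/ (a voiceless consonant) → -i → *hamati*.
The final sound of *aje* is /e/, which is a vowel, so the suffix is -a, giving *ajea*.

hamati, ajea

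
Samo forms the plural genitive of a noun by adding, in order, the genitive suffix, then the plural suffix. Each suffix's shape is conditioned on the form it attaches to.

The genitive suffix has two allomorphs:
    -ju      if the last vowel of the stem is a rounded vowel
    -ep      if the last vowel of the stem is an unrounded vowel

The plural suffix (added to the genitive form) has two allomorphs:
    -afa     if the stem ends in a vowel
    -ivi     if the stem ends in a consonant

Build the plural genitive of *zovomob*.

zovomobjuafa

The last vowel of *zovomob* is /o/, which is a rounded vowel, so the genitive suffix is -ju, giving *zovomobju*.
The genitive form *zovomobju*: final sound = /u/, a vowel → -afa → *zovomobjuafa*.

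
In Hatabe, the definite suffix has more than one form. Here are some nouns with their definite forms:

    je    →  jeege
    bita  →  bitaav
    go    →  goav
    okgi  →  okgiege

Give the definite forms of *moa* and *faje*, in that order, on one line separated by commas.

The pattern is front/back vowel harmony: -ege when the last vowel of the stem is a front vowel (*je*, *okgi*); -av when the last vowel of the stem is a back vowel (*bita*, *go*).
Since the last vowel of *moa* is /a/ (a back vowel), it takes -av, giving *moaav*.
*faje*: last vowel = /e/, a front vowel → -ege → *fajeege*.

moaav, fajeege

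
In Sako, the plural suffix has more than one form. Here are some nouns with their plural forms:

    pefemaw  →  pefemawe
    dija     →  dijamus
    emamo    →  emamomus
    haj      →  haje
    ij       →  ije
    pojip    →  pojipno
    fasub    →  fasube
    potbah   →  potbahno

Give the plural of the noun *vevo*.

vevomus

The pattern is voicing of the final sound: -no when the stem ends in a voiceless consonant (*pojip*, *potbah*); -e when the stem ends in a voiced consonant (*pefemaw*, *haj*, *ij*, *fasub*); -mus when the stem ends in a vowel (*dija*, *emamo*).
*vevo*: final sound = /o/, a vowel → -mus → *vevomus*.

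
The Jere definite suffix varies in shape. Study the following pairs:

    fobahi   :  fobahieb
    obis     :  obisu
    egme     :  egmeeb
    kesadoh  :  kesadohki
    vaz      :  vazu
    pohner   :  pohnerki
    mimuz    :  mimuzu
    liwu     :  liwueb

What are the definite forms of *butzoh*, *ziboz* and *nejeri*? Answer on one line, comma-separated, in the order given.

butzohki, zibozu, nejerieb

The suffix is conditioned by the final sound: -u when the stem ends in a sibilant (*obis*, *vaz*, *mimuz*); -ki when the stem ends in a non-sibilant consonant (*kesadoh*, *pohner*); -eb when the stem ends in a vowel (*fobahi*, *egme*, *liwu*).
*butzoh* — final sound /h/ (a non-sibilant consonant) → -ki → *butzohki*.
*ziboz* — final sound /z/ (a sibilant) → -u → *zibozu*.
Since the final sound of *nejeri* is /i/ (a vowel), it takes -eb, giving *nejerieb*.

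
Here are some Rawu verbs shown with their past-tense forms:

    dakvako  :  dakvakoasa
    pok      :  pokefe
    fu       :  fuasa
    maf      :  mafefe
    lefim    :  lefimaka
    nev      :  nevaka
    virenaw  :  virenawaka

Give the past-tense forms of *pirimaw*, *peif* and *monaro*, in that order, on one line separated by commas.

The alternation tracks the final sound of the stem — -efe when the stem ends in a voiceless consonant (*pok*, *maf*); -aka when the stem ends in a voiced consonant (*lefim*, *nev*, *virenaw*); -asa when the stem ends in a vowel (*dakvako*, *fu*).
Since the final sound of *pirimaw* is /w/ (a voiced consonant), it takes -aka, giving *pirimawaka*.
Since the final sound of *peif* is /f/ (a voiceless consonant), it takes -efe, giving *peifefe*.
*monaro*: final sound = /o/, a vowel → -asa → *monaroasa*.

pirimawaka, peifefe, monaroasa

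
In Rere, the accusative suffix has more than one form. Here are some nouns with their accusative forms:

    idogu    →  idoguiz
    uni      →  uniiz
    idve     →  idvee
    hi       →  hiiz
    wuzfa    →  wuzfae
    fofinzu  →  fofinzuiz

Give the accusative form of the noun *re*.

The suffix is conditioned by the last vowel: -iz when the last vowel of the stem is a high vowel (*idogu*, *uni*, *hi*, *fofinzu*); -e when the last vowel of the stem is a non-high vowel (*idve*, *wuzfa*).
Since the last vowel of *re* is /e/ (a non-high vowel), it takes -e, giving *ree*.

ree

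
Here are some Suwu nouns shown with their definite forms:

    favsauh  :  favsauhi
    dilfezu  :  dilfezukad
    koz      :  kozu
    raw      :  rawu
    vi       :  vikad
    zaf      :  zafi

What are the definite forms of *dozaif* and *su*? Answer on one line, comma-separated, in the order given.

Looking at the final sound of each stem: -i when the stem ends in a voiceless consonant (*favsauh*, *zaf*); -u when the stem ends in a voiced consonant (*koz*, *raw*); -kad when the stem ends in a vowel (*dilfezu*, *vi*).
*dozaif* — final sound /f/ (a voiceless consonant) → -i → *dozaifi*.
*su*: final sound = /u/, a vowel → -kad → *sukad*.

dozaifi, sukad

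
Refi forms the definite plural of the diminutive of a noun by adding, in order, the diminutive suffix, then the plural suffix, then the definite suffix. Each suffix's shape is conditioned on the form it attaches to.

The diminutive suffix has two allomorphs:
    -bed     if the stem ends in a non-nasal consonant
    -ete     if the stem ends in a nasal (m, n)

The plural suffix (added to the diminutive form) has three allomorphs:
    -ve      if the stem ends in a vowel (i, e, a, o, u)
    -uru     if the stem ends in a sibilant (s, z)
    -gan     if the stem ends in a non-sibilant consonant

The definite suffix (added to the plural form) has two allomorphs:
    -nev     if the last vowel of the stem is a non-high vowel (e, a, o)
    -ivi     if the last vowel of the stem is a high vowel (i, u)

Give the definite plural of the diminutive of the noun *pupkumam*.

The final consonant of *pupkumam* is /m/, which is a nasal, so the diminutive suffix is -ete, giving *pupkumamete*.
The diminutive form *pupkumamete*: final sound = /e/, a vowel → -ve → *pupkumameteve*.
The last vowel of the plural form *pupkumameteve* is /e/, which is a non-high vowel, so the definite suffix is -nev, giving *pupkumametevenev*.

pupkumametevenev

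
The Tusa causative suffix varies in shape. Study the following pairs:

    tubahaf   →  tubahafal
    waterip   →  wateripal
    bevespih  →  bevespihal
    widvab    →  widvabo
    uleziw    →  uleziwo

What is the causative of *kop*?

kopal

The pattern is voicing of the final consonant: -al when the stem ends in a voiceless consonant (*tubahaf*, *waterip*, *bevespih*); -o when the stem ends in a voiced consonant (*widvab*, *uleziw*).
*kop*: final consonant = /p/, voiceless → -al → *kopal*.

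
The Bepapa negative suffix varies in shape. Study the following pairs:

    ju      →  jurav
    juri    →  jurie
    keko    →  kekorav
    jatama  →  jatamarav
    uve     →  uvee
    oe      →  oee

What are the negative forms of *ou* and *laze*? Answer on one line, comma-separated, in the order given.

ourav, lazee

The pattern is front/back vowel harmony: -e when the last vowel of the stem is a front vowel (*juri*, *uve*, *oe*); -rav when the last vowel of the stem is a back vowel (*ju*, *keko*, *jatama*).
*ou* — last vowel /u/ (a back vowel) → -rav → *ourav*.
The last vowel of *laze* is /e/, which is a front vowel, so the suffix is -e, giving *lazee*.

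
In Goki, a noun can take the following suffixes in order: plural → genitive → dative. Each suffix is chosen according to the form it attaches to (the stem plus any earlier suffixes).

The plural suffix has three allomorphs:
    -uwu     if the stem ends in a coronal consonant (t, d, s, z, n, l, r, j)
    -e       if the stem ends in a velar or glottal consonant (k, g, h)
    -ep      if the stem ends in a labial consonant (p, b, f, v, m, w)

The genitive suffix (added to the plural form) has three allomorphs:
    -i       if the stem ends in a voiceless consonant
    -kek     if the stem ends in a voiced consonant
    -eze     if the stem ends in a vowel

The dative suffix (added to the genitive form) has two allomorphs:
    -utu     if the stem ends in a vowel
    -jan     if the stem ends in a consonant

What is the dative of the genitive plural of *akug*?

Since the final consonant of *akug* is /g/ (velar/glottal), it takes -e, giving *akuge*.
Since the final sound of the plural form *akuge* is /e/ (a vowel), it takes -eze, giving *akugeeze*.
The final sound of the genitive form *akugeeze* is /e/, which is a vowel, so the dative suffix is -utu, giving *akugeezeutu*.

akugeezeutu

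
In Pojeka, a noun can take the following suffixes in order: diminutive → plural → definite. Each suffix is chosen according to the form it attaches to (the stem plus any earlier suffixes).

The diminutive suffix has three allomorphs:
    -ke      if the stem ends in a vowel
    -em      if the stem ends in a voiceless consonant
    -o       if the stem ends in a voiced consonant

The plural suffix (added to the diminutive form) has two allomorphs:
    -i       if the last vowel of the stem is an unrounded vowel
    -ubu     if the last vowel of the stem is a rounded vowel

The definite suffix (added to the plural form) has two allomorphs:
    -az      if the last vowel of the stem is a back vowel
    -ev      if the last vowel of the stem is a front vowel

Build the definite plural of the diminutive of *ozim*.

ozimoubuaz

The final sound of *ozim* is /m/, which is a voiced consonant, so the diminutive suffix is -o, giving *ozimo*.
The last vowel of the diminutive form *ozimo* is /o/, which is a rounded vowel, so the plural suffix is -ubu, giving *ozimoubu*.
The plural form *ozimoubu* — last vowel /u/ (a back vowel) → -az → *ozimoubuaz*.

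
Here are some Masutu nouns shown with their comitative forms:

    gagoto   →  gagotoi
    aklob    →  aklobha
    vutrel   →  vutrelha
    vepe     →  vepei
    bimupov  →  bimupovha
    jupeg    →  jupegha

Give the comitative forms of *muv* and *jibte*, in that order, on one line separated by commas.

muvha, jibtei

The alternation tracks the final sound of the stem — -ha when the stem ends in a consonant (*aklob*, *vutrel*, *bimupov*, *jupeg*); -i when the stem ends in a vowel (*gagoto*, *vepe*).
*muv*: final sound = /v/, a consonant → -ha → *muvha*.
*jibte*: final sound = /e/, a vowel → -i → *jibtei*.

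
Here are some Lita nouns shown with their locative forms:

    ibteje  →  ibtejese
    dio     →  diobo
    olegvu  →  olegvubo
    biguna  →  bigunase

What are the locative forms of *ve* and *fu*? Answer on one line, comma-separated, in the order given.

The pattern is rounding harmony: -bo when the last vowel of the stem is a rounded vowel (*dio*, *olegvu*); -se when the last vowel of the stem is an unrounded vowel (*ibteje*, *biguna*).
*ve*: last vowel = /e/, an unrounded vowel → -se → *vese*.
*fu*: last vowel = /u/, a rounded vowel → -bo → *fubo*.

vese, fubo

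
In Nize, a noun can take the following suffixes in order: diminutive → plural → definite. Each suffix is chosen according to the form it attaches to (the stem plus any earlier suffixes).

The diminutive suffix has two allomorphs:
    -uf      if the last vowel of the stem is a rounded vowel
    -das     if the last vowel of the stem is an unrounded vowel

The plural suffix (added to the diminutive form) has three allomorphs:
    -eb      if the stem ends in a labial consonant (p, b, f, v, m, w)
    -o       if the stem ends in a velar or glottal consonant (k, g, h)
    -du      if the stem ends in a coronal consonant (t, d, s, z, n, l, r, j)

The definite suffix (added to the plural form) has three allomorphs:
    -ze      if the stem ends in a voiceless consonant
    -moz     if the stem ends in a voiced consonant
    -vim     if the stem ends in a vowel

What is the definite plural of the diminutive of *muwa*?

The last vowel of *muwa* is /a/, which is an unrounded vowel, so the diminutive suffix is -das, giving *muwadas*.
The diminutive form *muwadas* — final consonant /s/ (coronal) → -du → *muwadasdu*.
Since the final sound of the plural form *muwadasdu* is /u/ (a vowel), it takes -vim, giving *muwadasduvim*.

muwadasduvim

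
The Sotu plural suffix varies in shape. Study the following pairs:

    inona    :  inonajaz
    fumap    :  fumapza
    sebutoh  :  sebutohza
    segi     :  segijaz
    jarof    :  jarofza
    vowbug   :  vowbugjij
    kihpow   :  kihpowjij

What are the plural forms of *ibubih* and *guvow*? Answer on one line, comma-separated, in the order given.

The pattern is voicing of the final sound: -za when the stem ends in a voiceless consonant (*fumap*, *sebutoh*, *jarof*); -jij when the stem ends in a voiced consonant (*vowbug*, *kihpow*); -jaz when the stem ends in a vowel (*inona*, *segi*).
*ibubih*: final sound = /h/, a voiceless consonant → -za → *ibubihza*.
*guvow*: final sound = /w/, a voiced consonant → -jij → *guvowjij*.

ibubihza, guvowjij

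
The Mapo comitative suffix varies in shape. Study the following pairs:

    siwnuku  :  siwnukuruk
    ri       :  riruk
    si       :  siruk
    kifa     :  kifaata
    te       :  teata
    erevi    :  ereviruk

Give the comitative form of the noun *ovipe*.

ovipeata

The pattern is height harmony: -ruk when the last vowel of the stem is a high vowel (*siwnuku*, *ri*, *si*, *erevi*); -ata when the last vowel of the stem is a non-high vowel (*kifa*, *te*).
*ovipe* — last vowel /e/ (a non-high vowel) → -ata → *ovipeata*.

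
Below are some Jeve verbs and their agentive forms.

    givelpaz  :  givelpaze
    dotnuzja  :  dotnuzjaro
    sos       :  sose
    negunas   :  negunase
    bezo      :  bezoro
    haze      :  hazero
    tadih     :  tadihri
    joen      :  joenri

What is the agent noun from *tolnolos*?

The pattern is sibilance of the final sound: -e when the stem ends in a sibilant (*givelpaz*, *sos*, *negunas*); -ri when the stem ends in a non-sibilant consonant (*tadih*, *joen*); -ro when the stem ends in a vowel (*dotnuzja*, *bezo*, *haze*).
The final sound of *tolnolos* is /s/, which is a sibilant, so the suffix is -e, giving *tolnolose*.

tolnolose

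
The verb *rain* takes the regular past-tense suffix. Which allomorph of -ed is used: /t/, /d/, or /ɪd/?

The stem *rain* ends in a voiced sound other than /d/.
The -ed suffix is realized as /ɪd/ after /t, d/; as /t/ after other voiceless consonants; and as /d/ after other voiced sounds.
So -ed on *rain* is pronounced /d/.

/d/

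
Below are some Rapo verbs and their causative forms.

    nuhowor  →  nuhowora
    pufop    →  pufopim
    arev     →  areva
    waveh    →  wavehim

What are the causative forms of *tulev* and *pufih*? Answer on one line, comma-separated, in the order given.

The alternation tracks the final consonant of the stem — -im when the stem ends in a voiceless consonant (*pufop*, *waveh*); -a when the stem ends in a voiced consonant (*nuhowor*, *arev*).
The final consonant of *tulev* is /v/, which is voiced, so the suffix is -a, giving *tuleva*.
*pufih*: final consonant = /h/, voiceless → -im → *pufihim*.

tuleva, pufihim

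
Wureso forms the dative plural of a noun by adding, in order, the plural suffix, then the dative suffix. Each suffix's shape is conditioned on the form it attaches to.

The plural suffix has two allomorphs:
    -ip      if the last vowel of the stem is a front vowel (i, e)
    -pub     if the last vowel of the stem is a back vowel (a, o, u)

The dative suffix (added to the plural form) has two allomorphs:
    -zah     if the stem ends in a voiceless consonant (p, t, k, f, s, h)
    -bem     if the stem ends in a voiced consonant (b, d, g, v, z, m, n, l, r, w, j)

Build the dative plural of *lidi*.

*lidi* — last vowel /i/ (a front vowel) → -ip → *lidiip*.
The plural form *lidiip* — final consonant /p/ (voiceless) → -zah → *lidiipzah*.

lidiipzah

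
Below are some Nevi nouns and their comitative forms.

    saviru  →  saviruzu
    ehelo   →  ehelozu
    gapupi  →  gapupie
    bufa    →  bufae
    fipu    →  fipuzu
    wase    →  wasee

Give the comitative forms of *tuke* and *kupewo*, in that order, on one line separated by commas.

The pattern is rounding harmony: -zu when the last vowel of the stem is a rounded vowel (*saviru*, *ehelo*, *fipu*); -e when the last vowel of the stem is an unrounded vowel (*gapupi*, *bufa*, *wase*).
*tuke*: last vowel = /e/, an unrounded vowel → -e → *tukee*.
The last vowel of *kupewo* is /o/, which is a rounded vowel, so the suffix is -zu, giving *kupewozu*.

tukee, kupewozu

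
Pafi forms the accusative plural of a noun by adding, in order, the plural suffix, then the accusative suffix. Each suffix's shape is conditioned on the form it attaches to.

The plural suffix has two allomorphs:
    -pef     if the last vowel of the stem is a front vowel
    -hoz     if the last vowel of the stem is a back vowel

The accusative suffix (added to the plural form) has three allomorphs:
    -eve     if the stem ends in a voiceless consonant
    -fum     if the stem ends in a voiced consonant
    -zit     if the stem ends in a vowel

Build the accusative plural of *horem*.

horempefeve

*horem*: last vowel = /e/, a front vowel → -pef → *horempef*.
The plural form *horempef*: final sound = /f/, a voiceless consonant → -eve → *horempefeve*.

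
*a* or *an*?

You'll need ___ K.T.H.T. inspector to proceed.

a

The indefinite article is chosen by the initial *sound* of the following word, not its spelling.
The initialism *K.T.H.T.* is read letter by letter; the first letter, K, is pronounced /keɪ/, which begins with a consonant sound.
So the article is *a*: You'll need a K.T.H.T. inspector to proceed.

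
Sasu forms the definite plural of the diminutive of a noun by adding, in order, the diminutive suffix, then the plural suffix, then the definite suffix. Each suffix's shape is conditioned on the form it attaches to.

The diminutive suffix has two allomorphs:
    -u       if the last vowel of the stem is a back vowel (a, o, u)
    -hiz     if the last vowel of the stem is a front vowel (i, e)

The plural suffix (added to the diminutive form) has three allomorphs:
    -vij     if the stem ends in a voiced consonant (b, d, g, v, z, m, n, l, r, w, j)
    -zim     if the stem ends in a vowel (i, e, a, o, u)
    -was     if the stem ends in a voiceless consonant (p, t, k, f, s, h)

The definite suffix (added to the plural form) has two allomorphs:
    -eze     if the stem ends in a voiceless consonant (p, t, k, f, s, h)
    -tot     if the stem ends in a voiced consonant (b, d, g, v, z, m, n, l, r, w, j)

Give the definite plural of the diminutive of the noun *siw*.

The last vowel of *siw* is /i/, which is a front vowel, so the diminutive suffix is -hiz, giving *siwhiz*.
Since the final sound of the diminutive form *siwhiz* is /z/ (a voiced consonant), it takes -vij, giving *siwhizvij*.
The plural form *siwhizvij*: final consonant = /j/, voiced → -tot → *siwhizvijtot*.

siwhizvijtot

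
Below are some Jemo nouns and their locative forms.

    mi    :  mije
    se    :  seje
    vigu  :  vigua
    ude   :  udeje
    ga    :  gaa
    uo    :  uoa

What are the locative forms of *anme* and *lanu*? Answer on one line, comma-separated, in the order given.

anmeje, lanua

The pattern is front/back vowel harmony: -je when the last vowel of the stem is a front vowel (*mi*, *se*, *ude*); -a when the last vowel of the stem is a back vowel (*vigu*, *ga*, *uo*).
*anme*: last vowel = /e/, a front vowel → -je → *anmeje*.
*lanu* — last vowel /u/ (a back vowel) → -a → *lanua*.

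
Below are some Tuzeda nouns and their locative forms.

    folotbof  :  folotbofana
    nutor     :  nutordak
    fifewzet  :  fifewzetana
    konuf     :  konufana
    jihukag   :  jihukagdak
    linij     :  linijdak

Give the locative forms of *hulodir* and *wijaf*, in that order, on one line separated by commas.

Looking at the final consonant of each stem: -ana when the stem ends in a voiceless consonant (*folotbof*, *fifewzet*, *konuf*); -dak when the stem ends in a voiced consonant (*nutor*, *jihukag*, *linij*).
Since the final consonant of *hulodir* is /r/ (voiced), it takes -dak, giving *hulodirdak*.
Since the final consonant of *wijaf* is /f/ (voiceless), it takes -ana, giving *wijafana*.

hulodirdak, wijafana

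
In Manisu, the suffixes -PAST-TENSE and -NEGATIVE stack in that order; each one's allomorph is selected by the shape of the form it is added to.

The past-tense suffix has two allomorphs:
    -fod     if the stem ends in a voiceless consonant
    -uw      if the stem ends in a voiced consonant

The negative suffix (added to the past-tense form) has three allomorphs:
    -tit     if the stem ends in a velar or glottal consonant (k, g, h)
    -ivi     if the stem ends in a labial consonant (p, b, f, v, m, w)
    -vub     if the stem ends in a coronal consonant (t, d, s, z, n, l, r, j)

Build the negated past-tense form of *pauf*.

The final consonant of *pauf* is /f/, which is voiceless, so the past-tense suffix is -fod, giving *pauffod*.
The past-tense form *pauffod*: final consonant = /d/, coronal → -vub → *pauffodvub*.

pauffodvub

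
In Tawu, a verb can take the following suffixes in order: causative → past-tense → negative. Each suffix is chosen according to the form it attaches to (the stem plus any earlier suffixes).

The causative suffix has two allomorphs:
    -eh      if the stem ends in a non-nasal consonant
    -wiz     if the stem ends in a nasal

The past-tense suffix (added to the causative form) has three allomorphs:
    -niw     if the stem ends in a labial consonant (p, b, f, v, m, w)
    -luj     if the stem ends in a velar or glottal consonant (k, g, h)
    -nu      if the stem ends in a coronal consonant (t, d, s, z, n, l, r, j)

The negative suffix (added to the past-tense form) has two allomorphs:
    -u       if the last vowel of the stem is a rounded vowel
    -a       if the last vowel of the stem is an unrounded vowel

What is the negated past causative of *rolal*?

*rolal* — final consonant /l/ (non-nasal) → -eh → *rolaleh*.
The causative form *rolaleh*: final consonant = /h/, velar/glottal → -luj → *rolalehluj*.
The past-tense form *rolalehluj* — last vowel /u/ (a rounded vowel) → -u → *rolalehluju*.

rolalehluju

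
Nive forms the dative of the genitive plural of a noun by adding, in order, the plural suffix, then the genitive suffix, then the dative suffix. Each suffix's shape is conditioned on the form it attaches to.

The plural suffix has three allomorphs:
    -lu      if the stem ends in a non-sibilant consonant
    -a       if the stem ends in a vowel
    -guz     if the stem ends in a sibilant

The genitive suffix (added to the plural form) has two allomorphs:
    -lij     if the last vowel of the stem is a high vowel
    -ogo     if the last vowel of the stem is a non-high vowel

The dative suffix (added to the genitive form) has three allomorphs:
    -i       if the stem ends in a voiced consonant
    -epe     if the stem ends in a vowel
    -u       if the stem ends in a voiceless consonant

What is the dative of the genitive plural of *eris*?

The final sound of *eris* is /s/, which is a sibilant, so the plural suffix is -guz, giving *erisguz*.
The plural form *erisguz*: last vowel = /u/, a high vowel → -lij → *erisguzlij*.
The final sound of the genitive form *erisguzlij* is /j/, which is a voiced consonant, so the dative suffix is -i, giving *erisguzliji*.

erisguzliji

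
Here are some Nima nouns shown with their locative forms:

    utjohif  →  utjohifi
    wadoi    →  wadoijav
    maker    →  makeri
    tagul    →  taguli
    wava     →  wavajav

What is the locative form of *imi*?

imijav

The suffix is conditioned by the final sound: -i when the stem ends in a consonant (*utjohif*, *maker*, *tagul*); -jav when the stem ends in a vowel (*wadoi*, *wava*).
*imi*: final sound = /i/, a vowel → -jav → *imijav*.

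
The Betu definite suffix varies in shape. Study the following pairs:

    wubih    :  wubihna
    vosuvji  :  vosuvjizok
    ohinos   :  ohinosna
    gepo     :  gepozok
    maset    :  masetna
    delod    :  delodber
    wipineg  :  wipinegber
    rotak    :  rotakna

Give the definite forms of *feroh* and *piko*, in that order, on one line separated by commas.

ferohna, pikozok

The pattern is voicing of the final sound: -na when the stem ends in a voiceless consonant (*wubih*, *ohinos*, *maset*, *rotak*); -ber when the stem ends in a voiced consonant (*delod*, *wipineg*); -zok when the stem ends in a vowel (*vosuvji*, *gepo*).
*feroh* — final sound /h/ (a voiceless consonant) → -na → *ferohna*.
*piko* — final sound /o/ (a vowel) → -zok → *pikozok*.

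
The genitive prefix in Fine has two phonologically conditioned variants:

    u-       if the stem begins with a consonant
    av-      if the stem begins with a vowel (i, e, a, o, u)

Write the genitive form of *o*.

avo

*o*: first sound = /o/, a vowel → av- → *avo*.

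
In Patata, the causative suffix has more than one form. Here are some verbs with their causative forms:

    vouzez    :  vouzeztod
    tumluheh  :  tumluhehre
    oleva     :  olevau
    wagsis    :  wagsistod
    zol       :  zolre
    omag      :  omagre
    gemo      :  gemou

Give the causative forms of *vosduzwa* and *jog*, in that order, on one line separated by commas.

The suffix is conditioned by the final sound: -tod when the stem ends in a sibilant (*vouzez*, *wagsis*); -re when the stem ends in a non-sibilant consonant (*tumluheh*, *zol*, *omag*); -u when the stem ends in a vowel (*oleva*, *gemo*).
The final sound of *vosduzwa* is /a/, which is a vowel, so the suffix is -u, giving *vosduzwau*.
Since the final sound of *jog* is /g/ (a non-sibilant consonant), it takes -re, giving *jogre*.

vosduzwau, jogre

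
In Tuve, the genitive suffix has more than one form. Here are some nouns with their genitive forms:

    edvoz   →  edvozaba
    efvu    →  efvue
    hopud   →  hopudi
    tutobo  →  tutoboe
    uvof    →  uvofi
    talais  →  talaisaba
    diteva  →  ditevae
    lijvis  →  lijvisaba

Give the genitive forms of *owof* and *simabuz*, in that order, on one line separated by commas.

The pattern is sibilance of the final sound: -aba when the stem ends in a sibilant (*edvoz*, *talais*, *lijvis*); -i when the stem ends in a non-sibilant consonant (*hopud*, *uvof*); -e when the stem ends in a vowel (*efvu*, *tutobo*, *diteva*).
*owof*: final sound = /f/, a non-sibilant consonant → -i → *owofi*.
*simabuz*: final sound = /z/, a sibilant → -aba → *simabuzaba*.

owofi, simabuzaba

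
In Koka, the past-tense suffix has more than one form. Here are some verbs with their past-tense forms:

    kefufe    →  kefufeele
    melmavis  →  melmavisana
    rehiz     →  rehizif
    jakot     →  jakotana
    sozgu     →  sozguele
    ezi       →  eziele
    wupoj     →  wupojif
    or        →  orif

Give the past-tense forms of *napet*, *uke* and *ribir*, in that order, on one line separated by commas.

Looking at the final sound of each stem: -ana when the stem ends in a voiceless consonant (*melmavis*, *jakot*); -if when the stem ends in a voiced consonant (*rehiz*, *wupoj*, *or*); -ele when the stem ends in a vowel (*kefufe*, *sozgu*, *ezi*).
The final sound of *napet* is /t/, which is a voiceless consonant, so the suffix is -ana, giving *napetana*.
*uke* — final sound /e/ (a vowel) → -ele → *ukeele*.
The final sound of *ribir* is /r/, which is a voiced consonant, so the suffix is -if, giving *ribirif*.

napetana, ukeele, ribirif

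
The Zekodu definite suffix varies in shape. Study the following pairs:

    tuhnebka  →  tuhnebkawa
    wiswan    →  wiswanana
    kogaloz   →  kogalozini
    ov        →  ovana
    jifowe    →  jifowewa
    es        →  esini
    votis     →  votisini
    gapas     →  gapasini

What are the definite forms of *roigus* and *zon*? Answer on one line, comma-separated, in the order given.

roigusini, zonana

The alternation tracks the final sound of the stem — -ini when the stem ends in a sibilant (*kogaloz*, *es*, *votis*, *gapas*); -ana when the stem ends in a non-sibilant consonant (*wiswan*, *ov*); -wa when the stem ends in a vowel (*tuhnebka*, *jifowe*).
*roigus*: final sound = /s/, a sibilant → -ini → *roigusini*.
*zon*: final sound = /n/, a non-sibilant consonant → -ana → *zonana*.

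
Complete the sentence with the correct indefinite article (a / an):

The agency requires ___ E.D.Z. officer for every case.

an

The indefinite article is chosen by the initial *sound* of the following word, not its spelling.
The initialism *E.D.Z.* is read letter by letter; the first letter, E, is pronounced /iː/, which begins with a vowel sound.
So the article is *an*: The agency requires an E.D.Z. officer for every case.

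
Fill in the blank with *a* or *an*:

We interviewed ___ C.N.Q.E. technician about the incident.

The indefinite article is chosen by the initial *sound* of the following word, not its spelling.
The initialism *C.N.Q.E.* is read letter by letter; the first letter, C, is pronounced /siː/, which begins with a consonant sound.
So the article is *a*: We interviewed a C.N.Q.E. technician about the incident.

a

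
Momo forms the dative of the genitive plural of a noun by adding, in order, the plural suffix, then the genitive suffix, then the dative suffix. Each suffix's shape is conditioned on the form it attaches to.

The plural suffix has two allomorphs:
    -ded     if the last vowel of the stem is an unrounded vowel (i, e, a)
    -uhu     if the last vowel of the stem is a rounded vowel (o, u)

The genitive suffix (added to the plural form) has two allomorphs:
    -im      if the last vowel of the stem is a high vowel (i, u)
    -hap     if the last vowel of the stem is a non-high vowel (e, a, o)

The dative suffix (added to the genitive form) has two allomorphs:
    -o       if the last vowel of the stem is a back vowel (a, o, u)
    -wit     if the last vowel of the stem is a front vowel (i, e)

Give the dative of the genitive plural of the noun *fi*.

*fi* — last vowel /i/ (an unrounded vowel) → -ded → *fided*.
The plural form *fided* — last vowel /e/ (a non-high vowel) → -hap → *fidedhap*.
The genitive form *fidedhap*: last vowel = /a/, a back vowel → -o → *fidedhapo*.

fidedhapo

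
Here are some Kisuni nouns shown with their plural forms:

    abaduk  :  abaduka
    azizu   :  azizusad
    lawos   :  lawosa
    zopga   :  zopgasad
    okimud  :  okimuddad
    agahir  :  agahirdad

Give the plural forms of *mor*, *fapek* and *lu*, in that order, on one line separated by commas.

mordad, fapeka, lusad

The suffix is conditioned by the final sound: -a when the stem ends in a voiceless consonant (*abaduk*, *lawos*); -dad when the stem ends in a voiced consonant (*okimud*, *agahir*); -sad when the stem ends in a vowel (*azizu*, *zopga*).
The final sound of *mor* is /r/, which is a voiced consonant, so the suffix is -dad, giving *mordad*.
The final sound of *fapek* is /k/, which is a voiceless consonant, so the suffix is -a, giving *fapeka*.
Since the final sound of *lu* is /u/ (a vowel), it takes -sad, giving *lusad*.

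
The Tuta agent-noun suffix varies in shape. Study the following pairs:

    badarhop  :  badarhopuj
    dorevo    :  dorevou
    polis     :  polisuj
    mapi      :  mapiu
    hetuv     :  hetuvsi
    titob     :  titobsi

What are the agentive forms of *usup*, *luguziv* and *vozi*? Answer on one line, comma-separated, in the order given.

usupuj, luguzivsi, voziu

Looking at the final sound of each stem: -uj when the stem ends in a voiceless consonant (*badarhop*, *polis*); -si when the stem ends in a voiced consonant (*hetuv*, *titob*); -u when the stem ends in a vowel (*dorevo*, *mapi*).
The final sound of *usup* is /p/, which is a voiceless consonant, so the suffix is -uj, giving *usupuj*.
Since the final sound of *luguziv* is /v/ (a voiced consonant), it takes -si, giving *luguzivsi*.
*vozi*: final sound = /i/, a vowel → -u → *voziu*.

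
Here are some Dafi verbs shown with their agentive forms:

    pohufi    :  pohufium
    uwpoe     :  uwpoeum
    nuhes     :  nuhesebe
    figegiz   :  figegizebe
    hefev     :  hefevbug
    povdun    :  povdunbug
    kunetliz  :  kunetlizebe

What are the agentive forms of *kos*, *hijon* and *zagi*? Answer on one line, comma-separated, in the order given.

Looking at the final sound of each stem: -ebe when the stem ends in a sibilant (*nuhes*, *figegiz*, *kunetliz*); -bug when the stem ends in a non-sibilant consonant (*hefev*, *povdun*); -um when the stem ends in a vowel (*pohufi*, *uwpoe*).
*kos*: final sound = /s/, a sibilant → -ebe → *kosebe*.
*hijon*: final sound = /n/, a non-sibilant consonant → -bug → *hijonbug*.
*zagi* — final sound /i/ (a vowel) → -um → *zagium*.

kosebe, hijonbug, zagium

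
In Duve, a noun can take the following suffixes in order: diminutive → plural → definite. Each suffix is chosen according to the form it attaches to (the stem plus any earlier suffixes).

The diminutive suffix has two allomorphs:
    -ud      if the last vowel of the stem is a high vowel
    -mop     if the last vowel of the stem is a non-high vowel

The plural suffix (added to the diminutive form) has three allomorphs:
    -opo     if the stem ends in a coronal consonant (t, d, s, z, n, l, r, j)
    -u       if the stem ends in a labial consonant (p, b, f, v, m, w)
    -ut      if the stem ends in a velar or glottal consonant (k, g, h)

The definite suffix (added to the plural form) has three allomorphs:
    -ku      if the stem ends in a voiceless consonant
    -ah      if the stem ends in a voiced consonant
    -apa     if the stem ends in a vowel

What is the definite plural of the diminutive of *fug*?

fugudopoapa

The last vowel of *fug* is /u/, which is a high vowel, so the diminutive suffix is -ud, giving *fugud*.
The diminutive form *fugud* — final consonant /d/ (coronal) → -opo → *fugudopo*.
The plural form *fugudopo* — final sound /o/ (a vowel) → -apa → *fugudopoapa*.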